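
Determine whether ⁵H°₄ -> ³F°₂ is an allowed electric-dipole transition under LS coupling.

forbidden

Initial level: S=2, L=5, J=4, parity odd. Final level: S=1, L=3, J=2, parity odd.
Parity must change: odd → odd — violated.
ΔS = 0: S: 2 → 1 — violated.
ΔL = 0, ±1 (not L=0↔0): L: 5 → 3, ΔL = -2 — violated.
ΔJ = 0, ±1 (not J=0↔0): J: 4 → 2, ΔJ = -2 — violated.
Rule(s) violated: parity, ΔS, ΔL, ΔJ.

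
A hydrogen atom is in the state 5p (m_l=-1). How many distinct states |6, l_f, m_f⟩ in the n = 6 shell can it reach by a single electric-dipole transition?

4

E1 requires Δl = ±1, so l_f ∈ {0, 2}; with 0 ≤ l_f ≤ n_f−1 = 5, the allowed l_f values are {0, 2}.
For l_f = 0: m_f ∈ {m_i−1, m_i, m_i+1} ∩ [−0, 0] = {0} → 1 state.
For l_f = 2: m_f ∈ {m_i−1, m_i, m_i+1} ∩ [−2, 2] = {-2, -1, 0} → 3 states.
Total: 4.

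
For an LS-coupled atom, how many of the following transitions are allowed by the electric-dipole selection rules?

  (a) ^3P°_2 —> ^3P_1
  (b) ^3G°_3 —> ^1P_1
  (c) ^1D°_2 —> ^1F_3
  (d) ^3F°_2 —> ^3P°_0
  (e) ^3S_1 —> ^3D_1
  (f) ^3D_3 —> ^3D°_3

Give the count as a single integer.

3

(a) allowed
(b) forbidden (ΔS, ΔL, ΔJ fail)
(c) allowed
(d) forbidden (parity, ΔL, ΔJ fail)
(e) forbidden (parity, ΔL fail)
(f) allowed
Total allowed: 3 of 6.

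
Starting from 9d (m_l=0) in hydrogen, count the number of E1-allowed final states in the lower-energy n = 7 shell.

E1 requires Δl = ±1, so l_f ∈ {1, 3}; with 0 ≤ l_f ≤ n_f−1 = 6, the allowed l_f values are {1, 3}.
For l_f = 1: m_f ∈ {m_i−1, m_i, m_i+1} ∩ [−1, 1] = {-1, 0, 1} → 3 states.
For l_f = 3: m_f ∈ {m_i−1, m_i, m_i+1} ∩ [−3, 3] = {-1, 0, 1} → 3 states.
Total: 6.

6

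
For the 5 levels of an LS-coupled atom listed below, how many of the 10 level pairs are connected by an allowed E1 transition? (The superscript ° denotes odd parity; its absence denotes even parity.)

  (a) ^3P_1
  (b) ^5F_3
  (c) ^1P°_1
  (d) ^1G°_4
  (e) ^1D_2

(a)–(b): forbidden (parity, ΔS, ΔL, ΔJ).
(a)–(c): forbidden (ΔS).
(a)–(d): forbidden (ΔS, ΔL, ΔJ).
(a)–(e): forbidden (parity, ΔS).
(b)–(c): forbidden (ΔS, ΔL, ΔJ).
(b)–(d): forbidden (ΔS).
(b)–(e): forbidden (parity, ΔS).
(c)–(d): forbidden (parity, ΔL, ΔJ).
(c)–(e): allowed.
(d)–(e): forbidden (ΔL, ΔJ).
Allowed pairs: 1 of 10.

1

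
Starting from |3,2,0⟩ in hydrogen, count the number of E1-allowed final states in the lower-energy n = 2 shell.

E1 requires Δl = ±1, so l_f ∈ {1, 3}; with 0 ≤ l_f ≤ n_f−1 = 1, the allowed l_f values are {1}.
For l_f = 1: m_f ∈ {m_i−1, m_i, m_i+1} ∩ [−1, 1] = {-1, 0, 1} → 3 states.
Total: 3.

3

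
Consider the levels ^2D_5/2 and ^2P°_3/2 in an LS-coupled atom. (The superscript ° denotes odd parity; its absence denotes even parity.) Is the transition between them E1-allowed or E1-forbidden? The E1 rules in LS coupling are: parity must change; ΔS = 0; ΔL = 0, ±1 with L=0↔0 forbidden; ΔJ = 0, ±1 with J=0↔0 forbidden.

Reading off the term symbols: S 1/2→1/2, L 2→1, J 5/2→3/2, parity even→odd.
Parity must change: even → odd — passes.
ΔS = 0: S: 1/2 → 1/2 — passes.
ΔJ = 0, ±1 (not J=0↔0): J: 5/2 → 3/2, ΔJ = -1 — passes.
ΔL = 0, ±1 (not L=0↔0): L: 2 → 1, ΔL = -1 — passes.
All four E1 rules are satisfied.

allowed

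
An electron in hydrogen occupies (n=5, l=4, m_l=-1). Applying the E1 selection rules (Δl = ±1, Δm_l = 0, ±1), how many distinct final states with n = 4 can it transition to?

3

E1 requires Δl = ±1, so l_f ∈ {3, 5}; with 0 ≤ l_f ≤ n_f−1 = 3, the allowed l_f values are {3}.
For l_f = 3: m_f ∈ {m_i−1, m_i, m_i+1} ∩ [−3, 3] = {-2, -1, 0} → 3 states.
Total: 3.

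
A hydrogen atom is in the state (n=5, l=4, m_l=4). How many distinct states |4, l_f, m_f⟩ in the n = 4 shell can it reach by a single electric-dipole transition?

E1 requires Δl = ±1, so l_f ∈ {3, 5}; with 0 ≤ l_f ≤ n_f−1 = 3, the allowed l_f values are {3}.
For l_f = 3: m_f ∈ {m_i−1, m_i, m_i+1} ∩ [−3, 3] = {3} → 1 state.
Total: 1.

1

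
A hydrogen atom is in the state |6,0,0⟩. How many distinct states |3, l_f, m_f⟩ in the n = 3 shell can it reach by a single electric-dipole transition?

3

E1 requires Δl = ±1, so l_f ∈ {-1, 1}; with 0 ≤ l_f ≤ n_f−1 = 2, the allowed l_f values are {1}.
For l_f = 1: m_f ∈ {m_i−1, m_i, m_i+1} ∩ [−1, 1] = {-1, 0, 1} → 3 states.
Total: 3.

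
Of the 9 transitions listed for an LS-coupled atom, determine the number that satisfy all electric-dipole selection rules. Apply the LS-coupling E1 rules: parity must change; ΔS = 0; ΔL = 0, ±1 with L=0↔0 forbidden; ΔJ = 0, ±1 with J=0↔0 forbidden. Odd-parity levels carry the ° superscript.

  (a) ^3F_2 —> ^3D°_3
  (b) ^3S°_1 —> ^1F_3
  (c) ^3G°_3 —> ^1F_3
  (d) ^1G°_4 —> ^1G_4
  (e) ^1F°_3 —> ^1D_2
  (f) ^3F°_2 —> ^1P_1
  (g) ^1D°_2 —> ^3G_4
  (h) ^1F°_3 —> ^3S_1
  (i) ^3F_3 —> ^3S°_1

3

(a) allowed
(b) forbidden (ΔS, ΔL, ΔJ fail)
(c) forbidden (ΔS fails)
(d) allowed
(e) allowed
(f) forbidden (ΔS, ΔL fail)
(g) forbidden (ΔS, ΔL, ΔJ fail)
(h) forbidden (ΔS, ΔL, ΔJ fail)
(i) forbidden (ΔL, ΔJ fail)
Total allowed: 3 of 9.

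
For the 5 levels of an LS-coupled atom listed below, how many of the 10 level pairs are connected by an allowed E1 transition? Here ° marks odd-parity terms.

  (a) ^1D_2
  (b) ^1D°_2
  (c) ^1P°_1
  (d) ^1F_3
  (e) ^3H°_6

3

(a)–(b): allowed.
(a)–(c): allowed.
(a)–(d): forbidden (parity).
(a)–(e): forbidden (ΔS, ΔL, ΔJ).
(b)–(c): forbidden (parity).
(b)–(d): allowed.
(b)–(e): forbidden (parity, ΔS, ΔL, ΔJ).
(c)–(d): forbidden (ΔL, ΔJ).
(c)–(e): forbidden (parity, ΔS, ΔL, ΔJ).
(d)–(e): forbidden (ΔS, ΔL, ΔJ).
Allowed pairs: 3 of 10.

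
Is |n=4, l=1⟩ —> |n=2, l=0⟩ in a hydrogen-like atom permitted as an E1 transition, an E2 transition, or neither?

E1

Δl = 0 − 1 = -1; l_i + l_f = 1.
E1 (Δl = ±1): satisfied.
E2 (Δl = 0,±2, l_i+l_f ≥ 2): not satisfied.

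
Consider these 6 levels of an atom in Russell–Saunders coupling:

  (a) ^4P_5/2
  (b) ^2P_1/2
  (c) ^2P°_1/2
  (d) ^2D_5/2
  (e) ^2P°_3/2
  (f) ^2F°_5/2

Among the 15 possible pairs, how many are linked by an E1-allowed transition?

4

(a)–(b): forbidden (parity, ΔS, ΔJ).
(a)–(c): forbidden (ΔS, ΔJ).
(a)–(d): forbidden (parity, ΔS).
(a)–(e): forbidden (ΔS).
(a)–(f): forbidden (ΔS, ΔL).
(b)–(c): allowed.
(b)–(d): forbidden (parity, ΔJ).
(b)–(e): allowed.
(b)–(f): forbidden (ΔL, ΔJ).
(c)–(d): forbidden (ΔJ).
(c)–(e): forbidden (parity).
(c)–(f): forbidden (parity, ΔL, ΔJ).
(d)–(e): allowed.
(d)–(f): allowed.
(e)–(f): forbidden (parity, ΔL).
Allowed pairs: 4 of 15.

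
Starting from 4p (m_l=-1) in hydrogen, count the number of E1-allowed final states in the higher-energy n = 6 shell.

4

E1 requires Δl = ±1, so l_f ∈ {0, 2}; with 0 ≤ l_f ≤ n_f−1 = 5, the allowed l_f values are {0, 2}.
For l_f = 0: m_f ∈ {m_i−1, m_i, m_i+1} ∩ [−0, 0] = {0} → 1 state.
For l_f = 2: m_f ∈ {m_i−1, m_i, m_i+1} ∩ [−2, 2] = {-2, -1, 0} → 3 states.
Total: 4.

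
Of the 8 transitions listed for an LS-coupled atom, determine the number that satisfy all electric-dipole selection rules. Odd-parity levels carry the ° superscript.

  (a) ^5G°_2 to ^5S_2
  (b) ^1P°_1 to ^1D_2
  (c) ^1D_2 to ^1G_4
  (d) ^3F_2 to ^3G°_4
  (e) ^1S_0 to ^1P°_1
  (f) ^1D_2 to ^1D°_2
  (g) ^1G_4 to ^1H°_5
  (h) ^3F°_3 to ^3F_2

5

(a) forbidden (ΔL fails)
(b) allowed
(c) forbidden (parity, ΔL, ΔJ fail)
(d) forbidden (ΔJ fails)
(e) allowed
(f) allowed
(g) allowed
(h) allowed
Total allowed: 5 of 8.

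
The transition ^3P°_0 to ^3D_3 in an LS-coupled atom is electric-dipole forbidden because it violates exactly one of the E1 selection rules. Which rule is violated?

Reading off the term symbols: S 1→1, L 1→2, J 0→3, parity odd→even.
Parity must change: odd → even — ✓.
ΔS = 0: S: 1 → 1 — ✓.
ΔL = 0, ±1 (not L=0↔0): L: 1 → 2, ΔL = +1 — ✓.
ΔJ = 0, ±1 (not J=0↔0): J: 0 → 3, ΔJ = +3 — ✗.

the ΔJ = 0, ±1 rule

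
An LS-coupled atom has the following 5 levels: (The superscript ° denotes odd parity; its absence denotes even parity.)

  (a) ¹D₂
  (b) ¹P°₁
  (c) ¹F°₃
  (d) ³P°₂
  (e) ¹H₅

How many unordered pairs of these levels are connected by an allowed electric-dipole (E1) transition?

(a)–(b): allowed.
(a)–(c): allowed.
(a)–(d): forbidden (ΔS).
(a)–(e): forbidden (parity, ΔL, ΔJ).
(b)–(c): forbidden (parity, ΔL, ΔJ).
(b)–(d): forbidden (parity, ΔS).
(b)–(e): forbidden (ΔL, ΔJ).
(c)–(d): forbidden (parity, ΔS, ΔL).
(c)–(e): forbidden (ΔL, ΔJ).
(d)–(e): forbidden (ΔS, ΔL, ΔJ).
Allowed pairs: 2 of 10.

2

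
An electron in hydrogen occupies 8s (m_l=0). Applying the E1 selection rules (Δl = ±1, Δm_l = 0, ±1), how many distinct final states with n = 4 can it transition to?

3

E1 requires Δl = ±1, so l_f ∈ {-1, 1}; with 0 ≤ l_f ≤ n_f−1 = 3, the allowed l_f values are {1}.
For l_f = 1: m_f ∈ {m_i−1, m_i, m_i+1} ∩ [−1, 1] = {-1, 0, 1} → 3 states.
Total: 3.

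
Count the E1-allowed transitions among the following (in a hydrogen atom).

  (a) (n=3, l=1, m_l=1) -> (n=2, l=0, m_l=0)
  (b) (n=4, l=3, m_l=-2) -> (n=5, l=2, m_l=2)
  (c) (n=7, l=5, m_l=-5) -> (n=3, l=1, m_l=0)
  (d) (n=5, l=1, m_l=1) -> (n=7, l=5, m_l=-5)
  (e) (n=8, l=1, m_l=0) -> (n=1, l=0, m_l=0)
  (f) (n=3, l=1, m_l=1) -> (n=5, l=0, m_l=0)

3

(a) allowed
(b) forbidden — Δm_l = +4 (E1 requires Δm_l = 0, ±1)
(c) forbidden — Δl = -4 (E1 requires Δl = ±1); Δm_l = +5 (E1 requires Δm_l = 0, ±1)
(d) forbidden — Δl = +4 (E1 requires Δl = ±1); Δm_l = -6 (E1 requires Δm_l = 0, ±1)
(e) allowed
(f) allowed
Total allowed: 3 of 6.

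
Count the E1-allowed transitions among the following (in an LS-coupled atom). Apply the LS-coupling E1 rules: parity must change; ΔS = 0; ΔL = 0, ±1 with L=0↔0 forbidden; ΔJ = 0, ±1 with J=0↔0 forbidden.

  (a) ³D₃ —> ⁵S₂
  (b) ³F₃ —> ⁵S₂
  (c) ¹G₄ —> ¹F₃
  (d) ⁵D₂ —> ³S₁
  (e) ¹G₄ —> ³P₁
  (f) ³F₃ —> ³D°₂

(a) forbidden (parity, ΔS, ΔL fail)
(b) forbidden (parity, ΔS, ΔL fail)
(c) forbidden (parity fails)
(d) forbidden (parity, ΔS, ΔL fail)
(e) forbidden (parity, ΔS, ΔL, ΔJ fail)
(f) allowed
Total allowed: 1 of 6.

1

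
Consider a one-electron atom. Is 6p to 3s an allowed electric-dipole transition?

allowed

Δl = 0 − 1 = -1; the E1 rule Δl = ±1 is ok.
All E1 selection rules are satisfied.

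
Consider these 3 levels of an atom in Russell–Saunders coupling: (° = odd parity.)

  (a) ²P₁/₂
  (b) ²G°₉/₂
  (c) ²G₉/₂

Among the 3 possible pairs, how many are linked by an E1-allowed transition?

(a)–(b): forbidden (ΔL, ΔJ).
(a)–(c): forbidden (parity, ΔL, ΔJ).
(b)–(c): allowed.
Allowed pairs: 1 of 3.

1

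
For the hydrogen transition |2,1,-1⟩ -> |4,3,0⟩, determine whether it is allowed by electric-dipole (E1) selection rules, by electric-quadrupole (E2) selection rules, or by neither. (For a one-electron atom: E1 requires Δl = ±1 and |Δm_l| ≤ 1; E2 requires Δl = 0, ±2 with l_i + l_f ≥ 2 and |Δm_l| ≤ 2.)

E2

Δl = 3 − 1 = +2; l_i + l_f = 4.
Δm_l = +1.
E1 (Δl = ±1, |Δm_l| ≤ 1): not satisfied.
E2 (Δl = 0,±2, l_i+l_f ≥ 2, |Δm_l| ≤ 2): satisfied.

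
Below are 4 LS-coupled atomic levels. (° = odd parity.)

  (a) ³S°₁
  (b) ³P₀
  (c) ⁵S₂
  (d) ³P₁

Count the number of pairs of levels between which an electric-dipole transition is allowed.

2

(a)–(b): allowed.
(a)–(c): forbidden (ΔS, ΔL).
(a)–(d): allowed.
(b)–(c): forbidden (parity, ΔS, ΔJ).
(b)–(d): forbidden (parity).
(c)–(d): forbidden (parity, ΔS).
Allowed pairs: 2 of 6.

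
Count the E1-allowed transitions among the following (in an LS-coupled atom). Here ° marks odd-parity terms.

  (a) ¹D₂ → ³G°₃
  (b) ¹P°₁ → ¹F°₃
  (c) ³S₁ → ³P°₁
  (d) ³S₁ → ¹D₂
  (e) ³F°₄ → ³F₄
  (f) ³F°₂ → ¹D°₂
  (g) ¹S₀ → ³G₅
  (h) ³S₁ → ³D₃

(a) forbidden (ΔS, ΔL fail)
(b) forbidden (parity, ΔL, ΔJ fail)
(c) allowed
(d) forbidden (parity, ΔS, ΔL fail)
(e) allowed
(f) forbidden (parity, ΔS fail)
(g) forbidden (parity, ΔS, ΔL, ΔJ fail)
(h) forbidden (parity, ΔL, ΔJ fail)
Total allowed: 2 of 8.

2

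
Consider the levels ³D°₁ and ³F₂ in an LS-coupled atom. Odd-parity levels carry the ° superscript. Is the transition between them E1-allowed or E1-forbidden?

Initial level: S=1, L=2, J=1, parity odd. Final level: S=1, L=3, J=2, parity even.
Parity must change: odd → even — passes.
ΔS = 0: S: 1 → 1 — passes.
ΔL = 0, ±1 (not L=0↔0): L: 2 → 3, ΔL = +1 — passes.
ΔJ = 0, ±1 (not J=0↔0): J: 1 → 2, ΔJ = +1 — passes.
All four E1 rules are satisfied.

allowed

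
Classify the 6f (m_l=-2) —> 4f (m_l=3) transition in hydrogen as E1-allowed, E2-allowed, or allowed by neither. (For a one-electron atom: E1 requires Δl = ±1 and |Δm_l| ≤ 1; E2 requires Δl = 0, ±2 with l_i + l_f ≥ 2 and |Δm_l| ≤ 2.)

neither

Δl = 3 − 3 = +0; l_i + l_f = 6.
Δm_l = +5.
E1 (Δl = ±1, |Δm_l| ≤ 1): not satisfied.
E2 (Δl = 0,±2, l_i+l_f ≥ 2, |Δm_l| ≤ 2): not satisfied.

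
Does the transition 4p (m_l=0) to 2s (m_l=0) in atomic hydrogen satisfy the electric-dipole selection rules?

l: 1 → 0 (Δl = -1). Δl = ±1 ✓.
Δm_l = 0 − (0) = +0. E1 requires Δm_l = 0, ±1: ✓.
All E1 selection rules are satisfied.

allowed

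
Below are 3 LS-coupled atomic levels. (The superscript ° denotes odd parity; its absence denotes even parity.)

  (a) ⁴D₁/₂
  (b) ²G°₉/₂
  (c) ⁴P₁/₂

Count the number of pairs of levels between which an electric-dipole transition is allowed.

(a)–(b): forbidden (ΔS, ΔL, ΔJ).
(a)–(c): forbidden (parity).
(b)–(c): forbidden (ΔS, ΔL, ΔJ).
Allowed pairs: 0 of 3.

0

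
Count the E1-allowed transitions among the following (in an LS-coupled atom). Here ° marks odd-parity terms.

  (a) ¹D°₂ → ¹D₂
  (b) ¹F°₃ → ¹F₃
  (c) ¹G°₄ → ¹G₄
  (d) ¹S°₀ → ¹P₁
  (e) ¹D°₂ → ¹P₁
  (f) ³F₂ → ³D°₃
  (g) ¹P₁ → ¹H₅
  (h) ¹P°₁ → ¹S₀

7

(a) allowed
(b) allowed
(c) allowed
(d) allowed
(e) allowed
(f) allowed
(g) forbidden (parity, ΔL, ΔJ fail)
(h) allowed
Total allowed: 7 of 8.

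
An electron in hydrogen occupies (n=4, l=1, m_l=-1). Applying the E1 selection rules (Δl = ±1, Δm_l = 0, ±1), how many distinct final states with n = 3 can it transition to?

E1 requires Δl = ±1, so l_f ∈ {0, 2}; with 0 ≤ l_f ≤ n_f−1 = 2, the allowed l_f values are {0, 2}.
For l_f = 0: m_f ∈ {m_i−1, m_i, m_i+1} ∩ [−0, 0] = {0} → 1 state.
For l_f = 2: m_f ∈ {m_i−1, m_i, m_i+1} ∩ [−2, 2] = {-2, -1, 0} → 3 states.
Total: 4.

4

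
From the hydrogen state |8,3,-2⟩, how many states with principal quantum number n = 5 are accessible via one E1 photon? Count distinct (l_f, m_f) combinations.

5

E1 requires Δl = ±1, so l_f ∈ {2, 4}; with 0 ≤ l_f ≤ n_f−1 = 4, the allowed l_f values are {2, 4}.
For l_f = 2: m_f ∈ {m_i−1, m_i, m_i+1} ∩ [−2, 2] = {-2, -1} → 2 states.
For l_f = 4: m_f ∈ {m_i−1, m_i, m_i+1} ∩ [−4, 4] = {-3, -2, -1} → 3 states.
Total: 5.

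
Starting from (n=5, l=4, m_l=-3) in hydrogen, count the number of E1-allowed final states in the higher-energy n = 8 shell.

E1 requires Δl = ±1, so l_f ∈ {3, 5}; with 0 ≤ l_f ≤ n_f−1 = 7, the allowed l_f values are {3, 5}.
For l_f = 3: m_f ∈ {m_i−1, m_i, m_i+1} ∩ [−3, 3] = {-3, -2} → 2 states.
For l_f = 5: m_f ∈ {m_i−1, m_i, m_i+1} ∩ [−5, 5] = {-4, -3, -2} → 3 states.
Total: 5.

5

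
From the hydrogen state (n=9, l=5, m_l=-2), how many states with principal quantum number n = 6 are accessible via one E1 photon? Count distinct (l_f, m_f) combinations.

E1 requires Δl = ±1, so l_f ∈ {4, 6}; with 0 ≤ l_f ≤ n_f−1 = 5, the allowed l_f values are {4}.
For l_f = 4: m_f ∈ {m_i−1, m_i, m_i+1} ∩ [−4, 4] = {-3, -2, -1} → 3 states.
Total: 3.

3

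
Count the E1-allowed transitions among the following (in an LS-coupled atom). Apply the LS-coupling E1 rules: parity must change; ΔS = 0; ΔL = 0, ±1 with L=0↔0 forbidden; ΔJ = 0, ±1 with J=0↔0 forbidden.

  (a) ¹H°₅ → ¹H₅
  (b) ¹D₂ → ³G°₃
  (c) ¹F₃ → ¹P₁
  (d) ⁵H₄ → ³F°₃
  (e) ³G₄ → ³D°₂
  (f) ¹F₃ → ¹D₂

(a) allowed
(b) forbidden (ΔS, ΔL fail)
(c) forbidden (parity, ΔL, ΔJ fail)
(d) forbidden (ΔS, ΔL fail)
(e) forbidden (ΔL, ΔJ fail)
(f) forbidden (parity fails)
Total allowed: 1 of 6.

1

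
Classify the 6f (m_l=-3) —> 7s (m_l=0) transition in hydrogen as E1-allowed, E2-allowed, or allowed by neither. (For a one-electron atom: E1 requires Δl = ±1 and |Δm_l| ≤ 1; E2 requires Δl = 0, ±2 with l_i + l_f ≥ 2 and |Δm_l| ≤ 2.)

Δl = 0 − 3 = -3; l_i + l_f = 3.
Δm_l = +3.
E1 (Δl = ±1, |Δm_l| ≤ 1): not satisfied.
E2 (Δl = 0,±2, l_i+l_f ≥ 2, |Δm_l| ≤ 2): not satisfied.

neither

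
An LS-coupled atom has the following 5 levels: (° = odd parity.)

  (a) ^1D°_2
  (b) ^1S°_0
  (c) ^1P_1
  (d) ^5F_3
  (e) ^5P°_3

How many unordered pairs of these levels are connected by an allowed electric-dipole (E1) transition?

2

(a)–(b): forbidden (parity, ΔL, ΔJ).
(a)–(c): allowed.
(a)–(d): forbidden (ΔS).
(a)–(e): forbidden (parity, ΔS).
(b)–(c): allowed.
(b)–(d): forbidden (ΔS, ΔL, ΔJ).
(b)–(e): forbidden (parity, ΔS, ΔJ).
(c)–(d): forbidden (parity, ΔS, ΔL, ΔJ).
(c)–(e): forbidden (ΔS, ΔJ).
(d)–(e): forbidden (ΔL).
Allowed pairs: 2 of 10.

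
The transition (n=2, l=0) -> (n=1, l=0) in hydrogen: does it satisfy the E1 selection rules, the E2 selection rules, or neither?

neither

Δl = 0 − 0 = +0; l_i + l_f = 0.
E1 (Δl = ±1): not satisfied.
E2 (Δl = 0,±2, l_i+l_f ≥ 2): not satisfied.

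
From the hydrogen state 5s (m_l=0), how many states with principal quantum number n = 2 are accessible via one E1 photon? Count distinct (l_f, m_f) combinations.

3

E1 requires Δl = ±1, so l_f ∈ {-1, 1}; with 0 ≤ l_f ≤ n_f−1 = 1, the allowed l_f values are {1}.
For l_f = 1: m_f ∈ {m_i−1, m_i, m_i+1} ∩ [−1, 1] = {-1, 0, 1} → 3 states.
Total: 3.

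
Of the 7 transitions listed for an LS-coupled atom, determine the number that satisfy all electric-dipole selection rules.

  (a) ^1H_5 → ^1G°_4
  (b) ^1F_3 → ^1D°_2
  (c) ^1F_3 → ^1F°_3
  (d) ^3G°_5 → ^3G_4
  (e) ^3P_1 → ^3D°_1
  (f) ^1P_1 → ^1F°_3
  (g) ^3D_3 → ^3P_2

(a) allowed
(b) allowed
(c) allowed
(d) allowed
(e) allowed
(f) forbidden (ΔL, ΔJ fail)
(g) forbidden (parity fails)
Total allowed: 5 of 7.

5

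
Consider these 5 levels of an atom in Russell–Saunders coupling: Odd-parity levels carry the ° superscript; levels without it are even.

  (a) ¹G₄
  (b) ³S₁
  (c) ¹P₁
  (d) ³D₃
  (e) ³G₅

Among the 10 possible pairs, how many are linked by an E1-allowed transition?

(a)–(b): forbidden (parity, ΔS, ΔL, ΔJ).
(a)–(c): forbidden (parity, ΔL, ΔJ).
(a)–(d): forbidden (parity, ΔS, ΔL).
(a)–(e): forbidden (parity, ΔS).
(b)–(c): forbidden (parity, ΔS).
(b)–(d): forbidden (parity, ΔL, ΔJ).
(b)–(e): forbidden (parity, ΔL, ΔJ).
(c)–(d): forbidden (parity, ΔS, ΔJ).
(c)–(e): forbidden (parity, ΔS, ΔL, ΔJ).
(d)–(e): forbidden (parity, ΔL, ΔJ).
Allowed pairs: 0 of 10.

0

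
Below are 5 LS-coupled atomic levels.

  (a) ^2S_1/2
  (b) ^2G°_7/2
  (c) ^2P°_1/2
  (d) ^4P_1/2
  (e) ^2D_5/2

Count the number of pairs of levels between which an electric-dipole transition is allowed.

1

(a)–(b): forbidden (ΔL, ΔJ).
(a)–(c): allowed.
(a)–(d): forbidden (parity, ΔS).
(a)–(e): forbidden (parity, ΔL, ΔJ).
(b)–(c): forbidden (parity, ΔL, ΔJ).
(b)–(d): forbidden (ΔS, ΔL, ΔJ).
(b)–(e): forbidden (ΔL).
(c)–(d): forbidden (ΔS).
(c)–(e): forbidden (ΔJ).
(d)–(e): forbidden (parity, ΔS, ΔJ).
Allowed pairs: 1 of 10.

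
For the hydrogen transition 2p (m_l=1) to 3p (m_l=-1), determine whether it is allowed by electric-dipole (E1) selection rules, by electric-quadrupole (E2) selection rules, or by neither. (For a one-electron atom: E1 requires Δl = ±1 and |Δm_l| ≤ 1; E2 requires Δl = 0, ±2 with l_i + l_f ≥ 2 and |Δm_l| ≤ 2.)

Δl = 1 − 1 = +0; l_i + l_f = 2.
Δm_l = -2.
E1 (Δl = ±1, |Δm_l| ≤ 1): not satisfied.
E2 (Δl = 0,±2, l_i+l_f ≥ 2, |Δm_l| ≤ 2): satisfied.

E2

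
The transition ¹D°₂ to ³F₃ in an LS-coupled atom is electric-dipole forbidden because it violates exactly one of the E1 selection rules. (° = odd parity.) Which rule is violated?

Parity must change: odd → even — passes.
ΔS = 0: S: 0 → 1 — fails.
ΔL = 0, ±1 (not L=0↔0): L: 2 → 3, ΔL = +1 — passes.
ΔJ = 0, ±1 (not J=0↔0): J: 2 → 3, ΔJ = +1 — passes.

the ΔS = 0 rule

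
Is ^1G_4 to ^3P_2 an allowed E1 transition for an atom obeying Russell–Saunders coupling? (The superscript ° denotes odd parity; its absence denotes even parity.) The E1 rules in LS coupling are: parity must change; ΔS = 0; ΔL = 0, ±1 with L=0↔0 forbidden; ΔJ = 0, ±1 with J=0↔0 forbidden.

forbidden

Reading off the term symbols: S 0→1, L 4→1, J 4→2, parity even→even.
ΔS = 0: S: 0 → 1 — ✗.
ΔJ = 0, ±1 (not J=0↔0): J: 4 → 2, ΔJ = -2 — ✗.
ΔL = 0, ±1 (not L=0↔0): L: 4 → 1, ΔL = -3 — ✗.
Parity must change: even → even — ✗.
Rule(s) violated: parity, ΔS, ΔL, ΔJ.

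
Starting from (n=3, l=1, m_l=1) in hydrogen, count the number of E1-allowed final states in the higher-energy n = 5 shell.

E1 requires Δl = ±1, so l_f ∈ {0, 2}; with 0 ≤ l_f ≤ n_f−1 = 4, the allowed l_f values are {0, 2}.
For l_f = 0: m_f ∈ {m_i−1, m_i, m_i+1} ∩ [−0, 0] = {0} → 1 state.
For l_f = 2: m_f ∈ {m_i−1, m_i, m_i+1} ∩ [−2, 2] = {0, 1, 2} → 3 states.
Total: 4.

4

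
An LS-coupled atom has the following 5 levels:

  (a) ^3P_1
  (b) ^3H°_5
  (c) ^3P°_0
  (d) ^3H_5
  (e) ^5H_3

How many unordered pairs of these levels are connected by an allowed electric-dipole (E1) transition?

(a)–(b): forbidden (ΔL, ΔJ).
(a)–(c): allowed.
(a)–(d): forbidden (parity, ΔL, ΔJ).
(a)–(e): forbidden (parity, ΔS, ΔL, ΔJ).
(b)–(c): forbidden (parity, ΔL, ΔJ).
(b)–(d): allowed.
(b)–(e): forbidden (ΔS, ΔJ).
(c)–(d): forbidden (ΔL, ΔJ).
(c)–(e): forbidden (ΔS, ΔL, ΔJ).
(d)–(e): forbidden (parity, ΔS, ΔJ).
Allowed pairs: 2 of 10.

2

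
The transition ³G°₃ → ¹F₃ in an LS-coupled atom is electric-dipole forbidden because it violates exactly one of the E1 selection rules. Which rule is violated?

Initial level: S=1, L=4, J=3, parity odd. Final level: S=0, L=3, J=3, parity even.
Parity must change: odd → even — ✓.
ΔS = 0: S: 1 → 0 — ✗.
ΔL = 0, ±1 (not L=0↔0): L: 4 → 3, ΔL = -1 — ✓.
ΔJ = 0, ±1 (not J=0↔0): J: 3 → 3, ΔJ = +0 — ✓.

the ΔS = 0 rule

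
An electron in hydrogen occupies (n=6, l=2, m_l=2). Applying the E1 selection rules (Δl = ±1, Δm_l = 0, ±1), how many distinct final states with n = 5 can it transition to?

E1 requires Δl = ±1, so l_f ∈ {1, 3}; with 0 ≤ l_f ≤ n_f−1 = 4, the allowed l_f values are {1, 3}.
For l_f = 1: m_f ∈ {m_i−1, m_i, m_i+1} ∩ [−1, 1] = {1} → 1 state.
For l_f = 3: m_f ∈ {m_i−1, m_i, m_i+1} ∩ [−3, 3] = {1, 2, 3} → 3 states.
Total: 4.

4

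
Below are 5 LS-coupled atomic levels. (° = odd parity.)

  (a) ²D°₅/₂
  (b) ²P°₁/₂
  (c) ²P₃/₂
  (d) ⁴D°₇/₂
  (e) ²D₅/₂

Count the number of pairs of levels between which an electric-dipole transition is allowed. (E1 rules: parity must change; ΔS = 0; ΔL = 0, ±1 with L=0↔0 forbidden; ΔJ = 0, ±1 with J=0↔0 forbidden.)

(a)–(b): forbidden (parity, ΔJ).
(a)–(c): allowed.
(a)–(d): forbidden (parity, ΔS).
(a)–(e): allowed.
(b)–(c): allowed.
(b)–(d): forbidden (parity, ΔS, ΔJ).
(b)–(e): forbidden (ΔJ).
(c)–(d): forbidden (ΔS, ΔJ).
(c)–(e): forbidden (parity).
(d)–(e): forbidden (ΔS).
Allowed pairs: 3 of 10.

3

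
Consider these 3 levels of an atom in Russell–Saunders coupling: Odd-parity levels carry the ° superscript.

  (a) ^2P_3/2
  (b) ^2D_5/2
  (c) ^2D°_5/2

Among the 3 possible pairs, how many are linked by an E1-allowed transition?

2

(a)–(b): forbidden (parity).
(a)–(c): allowed.
(b)–(c): allowed.
Allowed pairs: 2 of 3.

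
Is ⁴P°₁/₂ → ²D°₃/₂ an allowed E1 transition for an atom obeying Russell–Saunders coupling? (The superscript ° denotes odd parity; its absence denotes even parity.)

forbidden

Parity must change: odd → odd — fails.
ΔJ = 0, ±1 (not J=0↔0): J: 1/2 → 3/2, ΔJ = +1 — ok.
ΔL = 0, ±1 (not L=0↔0): L: 1 → 2, ΔL = +1 — ok.
ΔS = 0: S: 3/2 → 1/2 — fails.
Rule(s) violated: parity, ΔS.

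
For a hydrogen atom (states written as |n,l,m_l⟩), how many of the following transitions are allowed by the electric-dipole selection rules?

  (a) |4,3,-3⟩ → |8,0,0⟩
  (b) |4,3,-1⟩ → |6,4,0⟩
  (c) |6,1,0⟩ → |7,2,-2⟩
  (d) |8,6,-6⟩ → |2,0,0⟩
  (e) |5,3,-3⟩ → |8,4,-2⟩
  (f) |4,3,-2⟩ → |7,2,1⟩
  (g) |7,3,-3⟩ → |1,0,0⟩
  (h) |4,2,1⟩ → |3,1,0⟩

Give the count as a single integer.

3

(a) forbidden — Δl = -3 (E1 requires Δl = ±1); Δm_l = +3 (E1 requires Δm_l = 0, ±1)
(b) allowed
(c) forbidden — Δm_l = -2 (E1 requires Δm_l = 0, ±1)
(d) forbidden — Δl = -6 (E1 requires Δl = ±1); Δm_l = +6 (E1 requires Δm_l = 0, ±1)
(e) allowed
(f) forbidden — Δm_l = +3 (E1 requires Δm_l = 0, ±1)
(g) forbidden — Δl = -3 (E1 requires Δl = ±1); Δm_l = +3 (E1 requires Δm_l = 0, ±1)
(h) allowed
Total allowed: 3 of 8.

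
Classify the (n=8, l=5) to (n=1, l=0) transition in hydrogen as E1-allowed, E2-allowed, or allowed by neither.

neither

Δl = 0 − 5 = -5; l_i + l_f = 5.
E1 (Δl = ±1): not satisfied.
E2 (Δl = 0,±2, l_i+l_f ≥ 2): not satisfied.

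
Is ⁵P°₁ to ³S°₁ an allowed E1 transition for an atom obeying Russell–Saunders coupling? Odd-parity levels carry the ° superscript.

forbidden

Reading off the term symbols: S 2→1, L 1→0, J 1→1, parity odd→odd.
Parity must change: odd → odd — fails.
ΔS = 0: S: 2 → 1 — fails.
ΔL = 0, ±1 (not L=0↔0): L: 1 → 0, ΔL = -1 — passes.
ΔJ = 0, ±1 (not J=0↔0): J: 1 → 1, ΔJ = +0 — passes.
Rule(s) violated: parity, ΔS.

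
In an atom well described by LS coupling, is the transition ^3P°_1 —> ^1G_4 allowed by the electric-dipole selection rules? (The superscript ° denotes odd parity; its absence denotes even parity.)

Parity must change: odd → even — passes.
ΔS = 0: S: 1 → 0 — fails.
ΔL = 0, ±1 (not L=0↔0): L: 1 → 4, ΔL = +3 — fails.
ΔJ = 0, ±1 (not J=0↔0): J: 1 → 4, ΔJ = +3 — fails.
Rule(s) violated: ΔS, ΔL, ΔJ.

forbidden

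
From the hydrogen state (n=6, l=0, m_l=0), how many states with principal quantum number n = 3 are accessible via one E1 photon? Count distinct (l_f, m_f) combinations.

E1 requires Δl = ±1, so l_f ∈ {-1, 1}; with 0 ≤ l_f ≤ n_f−1 = 2, the allowed l_f values are {1}.
For l_f = 1: m_f ∈ {m_i−1, m_i, m_i+1} ∩ [−1, 1] = {-1, 0, 1} → 3 states.
Total: 3.

3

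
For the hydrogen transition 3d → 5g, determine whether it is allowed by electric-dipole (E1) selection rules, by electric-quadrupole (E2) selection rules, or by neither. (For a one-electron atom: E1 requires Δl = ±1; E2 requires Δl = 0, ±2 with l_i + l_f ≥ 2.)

E2

Δl = 4 − 2 = +2; l_i + l_f = 6.
E1 (Δl = ±1): not satisfied.
E2 (Δl = 0,±2, l_i+l_f ≥ 2): satisfied.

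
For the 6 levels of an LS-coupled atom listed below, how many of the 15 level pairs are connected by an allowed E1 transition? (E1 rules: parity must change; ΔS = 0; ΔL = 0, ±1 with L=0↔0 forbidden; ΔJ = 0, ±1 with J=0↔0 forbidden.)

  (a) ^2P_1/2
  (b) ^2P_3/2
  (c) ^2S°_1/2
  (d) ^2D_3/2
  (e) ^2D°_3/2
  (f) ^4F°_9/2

(a)–(b): forbidden (parity).
(a)–(c): allowed.
(a)–(d): forbidden (parity).
(a)–(e): allowed.
(a)–(f): forbidden (ΔS, ΔL, ΔJ).
(b)–(c): allowed.
(b)–(d): forbidden (parity).
(b)–(e): allowed.
(b)–(f): forbidden (ΔS, ΔL, ΔJ).
(c)–(d): forbidden (ΔL).
(c)–(e): forbidden (parity, ΔL).
(c)–(f): forbidden (parity, ΔS, ΔL, ΔJ).
(d)–(e): allowed.
(d)–(f): forbidden (ΔS, ΔJ).
(e)–(f): forbidden (parity, ΔS, ΔJ).
Allowed pairs: 5 of 15.

5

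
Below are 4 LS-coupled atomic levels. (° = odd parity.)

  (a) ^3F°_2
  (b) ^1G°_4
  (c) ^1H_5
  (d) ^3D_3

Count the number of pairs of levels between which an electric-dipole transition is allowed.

(a)–(b): forbidden (parity, ΔS, ΔJ).
(a)–(c): forbidden (ΔS, ΔL, ΔJ).
(a)–(d): allowed.
(b)–(c): allowed.
(b)–(d): forbidden (ΔS, ΔL).
(c)–(d): forbidden (parity, ΔS, ΔL, ΔJ).
Allowed pairs: 2 of 6.

2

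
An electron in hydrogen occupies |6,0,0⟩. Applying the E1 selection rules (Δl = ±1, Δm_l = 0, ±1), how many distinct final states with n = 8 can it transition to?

3

E1 requires Δl = ±1, so l_f ∈ {-1, 1}; with 0 ≤ l_f ≤ n_f−1 = 7, the allowed l_f values are {1}.
For l_f = 1: m_f ∈ {m_i−1, m_i, m_i+1} ∩ [−1, 1] = {-1, 0, 1} → 3 states.
Total: 3.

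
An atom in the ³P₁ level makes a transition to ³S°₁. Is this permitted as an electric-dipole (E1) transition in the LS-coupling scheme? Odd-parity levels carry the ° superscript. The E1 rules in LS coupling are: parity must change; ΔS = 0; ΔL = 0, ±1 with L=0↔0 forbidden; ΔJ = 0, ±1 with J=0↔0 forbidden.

allowed

Reading off the term symbols: S 1→1, L 1→0, J 1→1, parity even→odd.
Parity must change: even → odd — ok.
ΔS = 0: S: 1 → 1 — ok.
ΔJ = 0, ±1 (not J=0↔0): J: 1 → 1, ΔJ = +0 — ok.
ΔL = 0, ±1 (not L=0↔0): L: 1 → 0, ΔL = -1 — ok.
All four E1 rules are satisfied.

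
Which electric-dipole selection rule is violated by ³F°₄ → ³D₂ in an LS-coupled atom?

Reading off the term symbols: S 1→1, L 3→2, J 4→2, parity odd→even.
Parity must change: odd → even — ok.
ΔS = 0: S: 1 → 1 — ok.
ΔL = 0, ±1 (not L=0↔0): L: 3 → 2, ΔL = -1 — ok.
ΔJ = 0, ±1 (not J=0↔0): J: 4 → 2, ΔJ = -2 — fails.

the ΔJ = 0, ±1 rule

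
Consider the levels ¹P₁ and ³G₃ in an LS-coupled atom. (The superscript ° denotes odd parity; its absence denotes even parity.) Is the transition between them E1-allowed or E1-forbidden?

Parity must change: even → even — fails.
ΔS = 0: S: 0 → 1 — fails.
ΔL = 0, ±1 (not L=0↔0): L: 1 → 4, ΔL = +3 — fails.
ΔJ = 0, ±1 (not J=0↔0): J: 1 → 3, ΔJ = +2 — fails.
Rule(s) violated: parity, ΔS, ΔL, ΔJ.

forbidden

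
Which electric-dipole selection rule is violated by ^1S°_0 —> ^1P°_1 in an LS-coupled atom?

parity

Parity must change: odd → odd — ✗.
ΔS = 0: S: 0 → 0 — ✓.
ΔL = 0, ±1 (not L=0↔0): L: 0 → 1, ΔL = +1 — ✓.
ΔJ = 0, ±1 (not J=0↔0): J: 0 → 1, ΔJ = +1 — ✓.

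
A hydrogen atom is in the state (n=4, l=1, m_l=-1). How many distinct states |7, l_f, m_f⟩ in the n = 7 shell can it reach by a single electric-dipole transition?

E1 requires Δl = ±1, so l_f ∈ {0, 2}; with 0 ≤ l_f ≤ n_f−1 = 6, the allowed l_f values are {0, 2}.
For l_f = 0: m_f ∈ {m_i−1, m_i, m_i+1} ∩ [−0, 0] = {0} → 1 state.
For l_f = 2: m_f ∈ {m_i−1, m_i, m_i+1} ∩ [−2, 2] = {-2, -1, 0} → 3 states.
Total: 4.

4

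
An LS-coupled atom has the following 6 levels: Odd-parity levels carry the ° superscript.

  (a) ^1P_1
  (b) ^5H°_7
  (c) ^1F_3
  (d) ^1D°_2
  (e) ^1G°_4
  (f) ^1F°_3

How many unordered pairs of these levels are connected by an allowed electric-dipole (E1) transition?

(a)–(b): forbidden (ΔS, ΔL, ΔJ).
(a)–(c): forbidden (parity, ΔL, ΔJ).
(a)–(d): allowed.
(a)–(e): forbidden (ΔL, ΔJ).
(a)–(f): forbidden (ΔL, ΔJ).
(b)–(c): forbidden (ΔS, ΔL, ΔJ).
(b)–(d): forbidden (parity, ΔS, ΔL, ΔJ).
(b)–(e): forbidden (parity, ΔS, ΔJ).
(b)–(f): forbidden (parity, ΔS, ΔL, ΔJ).
(c)–(d): allowed.
(c)–(e): allowed.
(c)–(f): allowed.
(d)–(e): forbidden (parity, ΔL, ΔJ).
(d)–(f): forbidden (parity).
(e)–(f): forbidden (parity).
Allowed pairs: 4 of 15.

4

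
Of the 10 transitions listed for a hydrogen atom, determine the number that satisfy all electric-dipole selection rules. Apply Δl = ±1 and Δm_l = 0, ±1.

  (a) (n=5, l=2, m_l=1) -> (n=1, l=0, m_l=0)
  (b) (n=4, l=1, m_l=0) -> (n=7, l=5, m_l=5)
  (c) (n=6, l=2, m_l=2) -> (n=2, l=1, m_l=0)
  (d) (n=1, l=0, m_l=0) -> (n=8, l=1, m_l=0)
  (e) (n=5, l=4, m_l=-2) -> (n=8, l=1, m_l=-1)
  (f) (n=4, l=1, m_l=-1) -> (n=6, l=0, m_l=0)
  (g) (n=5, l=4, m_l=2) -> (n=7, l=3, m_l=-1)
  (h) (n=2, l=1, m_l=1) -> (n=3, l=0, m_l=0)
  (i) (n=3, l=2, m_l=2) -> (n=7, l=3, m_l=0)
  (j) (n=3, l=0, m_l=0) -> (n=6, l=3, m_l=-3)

(a) forbidden — Δl = -2 (E1 requires Δl = ±1)
(b) forbidden — Δl = +4 (E1 requires Δl = ±1); Δm_l = +5 (E1 requires Δm_l = 0, ±1)
(c) forbidden — Δm_l = -2 (E1 requires Δm_l = 0, ±1)
(d) allowed
(e) forbidden — Δl = -3 (E1 requires Δl = ±1)
(f) allowed
(g) forbidden — Δm_l = -3 (E1 requires Δm_l = 0, ±1)
(h) allowed
(i) forbidden — Δm_l = -2 (E1 requires Δm_l = 0, ±1)
(j) forbidden — Δl = +3 (E1 requires Δl = ±1); Δm_l = -3 (E1 requires Δm_l = 0, ±1)
Total allowed: 3 of 10.

3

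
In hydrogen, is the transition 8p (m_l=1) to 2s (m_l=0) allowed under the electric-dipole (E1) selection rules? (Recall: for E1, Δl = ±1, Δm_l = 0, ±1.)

allowed

Initial l = 1, final l = 0, so Δl = -1. E1 requires Δl = ±1: satisfied.
m_l: 1 → 0 (Δm_l = -1). |Δm_l| ≤ 1 satisfied.
All E1 selection rules are satisfied.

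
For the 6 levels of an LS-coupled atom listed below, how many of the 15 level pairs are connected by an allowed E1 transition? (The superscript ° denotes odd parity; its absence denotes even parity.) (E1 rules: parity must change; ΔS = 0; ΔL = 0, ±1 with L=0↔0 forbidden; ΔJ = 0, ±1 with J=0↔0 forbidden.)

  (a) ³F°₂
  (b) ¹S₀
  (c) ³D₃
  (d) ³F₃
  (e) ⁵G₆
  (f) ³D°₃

4

(a)–(b): forbidden (ΔS, ΔL, ΔJ).
(a)–(c): allowed.
(a)–(d): allowed.
(a)–(e): forbidden (ΔS, ΔJ).
(a)–(f): forbidden (parity).
(b)–(c): forbidden (parity, ΔS, ΔL, ΔJ).
(b)–(d): forbidden (parity, ΔS, ΔL, ΔJ).
(b)–(e): forbidden (parity, ΔS, ΔL, ΔJ).
(b)–(f): forbidden (ΔS, ΔL, ΔJ).
(c)–(d): forbidden (parity).
(c)–(e): forbidden (parity, ΔS, ΔL, ΔJ).
(c)–(f): allowed.
(d)–(e): forbidden (parity, ΔS, ΔJ).
(d)–(f): allowed.
(e)–(f): forbidden (ΔS, ΔL, ΔJ).
Allowed pairs: 4 of 15.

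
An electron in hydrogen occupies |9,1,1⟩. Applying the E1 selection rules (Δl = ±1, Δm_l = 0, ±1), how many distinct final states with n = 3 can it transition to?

4

E1 requires Δl = ±1, so l_f ∈ {0, 2}; with 0 ≤ l_f ≤ n_f−1 = 2, the allowed l_f values are {0, 2}.
For l_f = 0: m_f ∈ {m_i−1, m_i, m_i+1} ∩ [−0, 0] = {0} → 1 state.
For l_f = 2: m_f ∈ {m_i−1, m_i, m_i+1} ∩ [−2, 2] = {0, 1, 2} → 3 states.
Total: 4.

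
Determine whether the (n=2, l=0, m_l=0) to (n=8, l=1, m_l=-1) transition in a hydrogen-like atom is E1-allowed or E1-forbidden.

allowed

l: 0 → 1 (Δl = +1). Δl = ±1 passes.
Δm_l = -1 − (0) = -1. E1 requires Δm_l = 0, ±1: passes.
All E1 selection rules are satisfied.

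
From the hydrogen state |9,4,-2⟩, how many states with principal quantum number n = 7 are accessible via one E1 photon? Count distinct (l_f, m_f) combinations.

6

E1 requires Δl = ±1, so l_f ∈ {3, 5}; with 0 ≤ l_f ≤ n_f−1 = 6, the allowed l_f values are {3, 5}.
For l_f = 3: m_f ∈ {m_i−1, m_i, m_i+1} ∩ [−3, 3] = {-3, -2, -1} → 3 states.
For l_f = 5: m_f ∈ {m_i−1, m_i, m_i+1} ∩ [−5, 5] = {-3, -2, -1} → 3 states.
Total: 6.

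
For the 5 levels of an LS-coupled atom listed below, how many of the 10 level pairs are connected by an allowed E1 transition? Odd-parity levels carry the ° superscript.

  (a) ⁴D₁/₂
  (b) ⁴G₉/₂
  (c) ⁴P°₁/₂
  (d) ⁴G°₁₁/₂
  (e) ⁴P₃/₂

3

(a)–(b): forbidden (parity, ΔL, ΔJ).
(a)–(c): allowed.
(a)–(d): forbidden (ΔL, ΔJ).
(a)–(e): forbidden (parity).
(b)–(c): forbidden (ΔL, ΔJ).
(b)–(d): allowed.
(b)–(e): forbidden (parity, ΔL, ΔJ).
(c)–(d): forbidden (parity, ΔL, ΔJ).
(c)–(e): allowed.
(d)–(e): forbidden (ΔL, ΔJ).
Allowed pairs: 3 of 10.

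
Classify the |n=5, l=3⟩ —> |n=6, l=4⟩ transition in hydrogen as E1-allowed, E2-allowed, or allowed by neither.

E1

Δl = 4 − 3 = +1; l_i + l_f = 7.
E1 (Δl = ±1): satisfied.
E2 (Δl = 0,±2, l_i+l_f ≥ 2): not satisfied.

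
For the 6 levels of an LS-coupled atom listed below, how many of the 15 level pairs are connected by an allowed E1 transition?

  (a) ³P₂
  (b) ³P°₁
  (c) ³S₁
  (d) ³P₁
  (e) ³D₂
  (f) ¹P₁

4

(a)–(b): allowed.
(a)–(c): forbidden (parity).
(a)–(d): forbidden (parity).
(a)–(e): forbidden (parity).
(a)–(f): forbidden (parity, ΔS).
(b)–(c): allowed.
(b)–(d): allowed.
(b)–(e): allowed.
(b)–(f): forbidden (ΔS).
(c)–(d): forbidden (parity).
(c)–(e): forbidden (parity, ΔL).
(c)–(f): forbidden (parity, ΔS).
(d)–(e): forbidden (parity).
(d)–(f): forbidden (parity, ΔS).
(e)–(f): forbidden (parity, ΔS).
Allowed pairs: 4 of 15.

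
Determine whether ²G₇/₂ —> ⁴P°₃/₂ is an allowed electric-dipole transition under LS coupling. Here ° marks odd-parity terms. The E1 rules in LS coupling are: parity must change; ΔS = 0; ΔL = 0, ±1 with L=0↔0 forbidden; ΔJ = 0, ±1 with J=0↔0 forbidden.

Reading off the term symbols: S 1/2→3/2, L 4→1, J 7/2→3/2, parity even→odd.
Parity must change: even → odd — satisfied.
ΔS = 0: S: 1/2 → 3/2 — violated.
ΔL = 0, ±1 (not L=0↔0): L: 4 → 1, ΔL = -3 — violated.
ΔJ = 0, ±1 (not J=0↔0): J: 7/2 → 3/2, ΔJ = -2 — violated.
Rule(s) violated: ΔS, ΔL, ΔJ.

forbidden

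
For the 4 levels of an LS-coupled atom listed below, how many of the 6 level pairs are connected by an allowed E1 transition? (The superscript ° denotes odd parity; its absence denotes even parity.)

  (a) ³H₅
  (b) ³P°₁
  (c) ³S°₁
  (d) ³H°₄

1

(a)–(b): forbidden (ΔL, ΔJ).
(a)–(c): forbidden (ΔL, ΔJ).
(a)–(d): allowed.
(b)–(c): forbidden (parity).
(b)–(d): forbidden (parity, ΔL, ΔJ).
(c)–(d): forbidden (parity, ΔL, ΔJ).
Allowed pairs: 1 of 6.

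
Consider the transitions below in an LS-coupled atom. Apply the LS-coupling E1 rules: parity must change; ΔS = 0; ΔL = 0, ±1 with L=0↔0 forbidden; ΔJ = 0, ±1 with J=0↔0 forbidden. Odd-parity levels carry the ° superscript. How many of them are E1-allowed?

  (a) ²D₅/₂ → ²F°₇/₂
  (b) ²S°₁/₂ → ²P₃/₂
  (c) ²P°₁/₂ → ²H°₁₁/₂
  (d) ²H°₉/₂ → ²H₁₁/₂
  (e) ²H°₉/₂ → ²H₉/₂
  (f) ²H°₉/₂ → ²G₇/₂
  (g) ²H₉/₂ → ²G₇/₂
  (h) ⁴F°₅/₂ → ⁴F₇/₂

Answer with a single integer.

6

(a) allowed
(b) allowed
(c) forbidden (parity, ΔL, ΔJ fail)
(d) allowed
(e) allowed
(f) allowed
(g) forbidden (parity fails)
(h) allowed
Total allowed: 6 of 8.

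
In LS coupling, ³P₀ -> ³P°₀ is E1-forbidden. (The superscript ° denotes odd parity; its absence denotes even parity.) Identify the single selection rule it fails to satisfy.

the J=0 ↔ J=0 exclusion

Parity must change: even → odd — passes.
ΔS = 0: S: 1 → 1 — passes.
ΔL = 0, ±1 (not L=0↔0): L: 1 → 1, ΔL = +0 — passes.
ΔJ = 0, ±1 (not J=0↔0): J: 0 → 0, ΔJ = +0 — fails.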